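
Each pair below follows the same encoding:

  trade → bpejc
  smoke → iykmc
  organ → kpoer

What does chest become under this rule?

qhcib

t(19)→b(1) and r(17)→p(15) fit y≡19x+4 (mod 26); the inverse of 19 mod 26 is 11. Treating letters as 0–25, the rule is x ↦ 19x + 4 (mod 26).
Applying it to chest: c(2)→19·2+4≡16=q; h(7)→19·7+4≡7=h; e(4)→19·4+4≡2=c; s(18)→19·18+4≡8=i; t(19)→19·19+4≡1=b (all mod 26).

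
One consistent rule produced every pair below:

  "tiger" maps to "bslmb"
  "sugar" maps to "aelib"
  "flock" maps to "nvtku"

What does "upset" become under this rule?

czxmd

It's a Vigenère-style cipher with numeric key [8,10,5]: position i shifts by key[i mod 3].
On upset: u+8=c, p+10=z, s+5=x, e+8=m, t+10=d.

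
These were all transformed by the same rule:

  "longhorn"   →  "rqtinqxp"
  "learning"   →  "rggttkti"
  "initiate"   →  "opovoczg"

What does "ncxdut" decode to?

harbor

The shifts repeat in a cycle of length 2: positions 0,1,… shift by +6, +2, then the pattern repeats.
Decoding ncxdut: n−6=h, c−2=a, x−6=r, d−2=b, u−6=o, t−2=r.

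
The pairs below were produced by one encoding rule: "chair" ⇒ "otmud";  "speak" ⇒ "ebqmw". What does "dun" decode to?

Each letter is shifted forward by 12 in the alphabet (a Caesar shift of +12).
Decoding dun: d−12=r, u−12=i, n−12=b.

rib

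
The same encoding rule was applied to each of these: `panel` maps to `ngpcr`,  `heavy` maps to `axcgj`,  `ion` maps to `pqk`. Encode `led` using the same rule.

The word is reversed, then every letter is shifted forward by 2.
On led: reverse → del; then shift: d+2=f, e+2=g, l+2=n.

fgn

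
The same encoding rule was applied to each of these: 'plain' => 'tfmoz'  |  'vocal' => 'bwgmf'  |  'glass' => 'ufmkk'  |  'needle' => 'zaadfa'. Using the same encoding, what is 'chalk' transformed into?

grmfi

p(15)→t(19) and l(11)→f(5) fit y≡23x+12 (mod 26); the inverse of 23 mod 26 is 17. Treating letters as 0–25, the rule is x ↦ 23x + 12 (mod 26).
Applying it to chalk: c(2)→23·2+12≡6=g; h(7)→23·7+12≡17=r; a(0)→23·0+12≡12=m; l(11)→23·11+12≡5=f; k(10)→23·10+12≡8=i (all mod 26).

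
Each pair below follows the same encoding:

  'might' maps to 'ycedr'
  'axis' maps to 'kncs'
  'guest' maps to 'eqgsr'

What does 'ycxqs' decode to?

m(12)→y(24) and i(8)→c(2) fit y≡25x+10 (mod 26); the inverse of 25 mod 26 is 25. Each letter's alphabet position (a=0..z=25) is mapped through 25·x+10 mod 26 — an affine cipher.
Undoing it on ycxqs: y(24)→25·(24−10)≡12=m; c(2)→25·(2−10)≡8=i; x(23)→25·(23−10)≡13=n; q(16)→25·(16−10)≡20=u; s(18)→25·(18−10)≡18=s (all mod 26).

minus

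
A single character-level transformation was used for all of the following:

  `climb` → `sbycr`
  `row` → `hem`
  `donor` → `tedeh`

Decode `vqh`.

far

Compare letters: c→s is +16, l→b is +16, i→y is +16 — a constant shift. Each letter is shifted forward by 16 in the alphabet (a Caesar shift of +16).
Reversing it on vqh: v−16=f, q−16=a, h−16=r.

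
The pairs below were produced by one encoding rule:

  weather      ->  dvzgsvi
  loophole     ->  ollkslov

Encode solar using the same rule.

hlozi

Each pair mirrors across the alphabet (w↔d, e↔v, a↔z): positions sum to 25. Letters are reflected about the middle of the alphabet (position → 25−position): Atbash.
Applying it to solar: s↔h, o↔l, l↔o, a↔z, r↔i.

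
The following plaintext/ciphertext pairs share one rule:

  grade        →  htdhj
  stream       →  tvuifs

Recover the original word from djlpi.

child

In grade: g→h is +1, r→t is +2, a→d is +3, d→h is +4 — the shift increases by 1 each position. The shift increases by 1 at each position, starting from +1: 1, 2, 3, ….
Reversing it on djlpi: d−1=c, j−2=h, l−3=i, p−4=l, i−5=d.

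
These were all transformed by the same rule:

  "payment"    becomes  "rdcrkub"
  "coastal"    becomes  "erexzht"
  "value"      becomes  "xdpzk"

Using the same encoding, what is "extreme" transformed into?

gaxwktm

In payment: p→r is +2, a→d is +3, y→c is +4, m→r is +5 — the shift increases by 1 each position. Each letter shifts forward by (position + 2), i.e. 2, 3, 4, … — the shift grows by one for each successive letter.
For extreme: e+2=g, x+3=a, t+4=x, r+5=w, e+6=k, m+7=t, e+8=m.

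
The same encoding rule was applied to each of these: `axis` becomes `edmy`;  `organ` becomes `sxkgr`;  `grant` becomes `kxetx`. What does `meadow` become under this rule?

qkejsc

Shifts by position in axis: pos 0: a→e (+4), pos 1: x→d (+6), pos 2: i→m (+4), pos 3: s→y (+6) — repeating every 2. A repeating key of period 2 is used — shifts +4, +6 over and over.
For meadow: m+4=q, e+6=k, a+4=e, d+6=j, o+4=s, w+6=c.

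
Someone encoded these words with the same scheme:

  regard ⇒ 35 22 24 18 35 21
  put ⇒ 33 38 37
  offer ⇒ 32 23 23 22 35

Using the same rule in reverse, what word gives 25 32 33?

r is letter #18 and maps to 35: an offset of 17. Letters become their 1-based position plus 17 (so a→18, b→19, …).
Decoding 25 32 33: 25→(25−17)÷1=8=h, 32→(32−17)÷1=15=o, 33→(33−17)÷1=16=p.

hop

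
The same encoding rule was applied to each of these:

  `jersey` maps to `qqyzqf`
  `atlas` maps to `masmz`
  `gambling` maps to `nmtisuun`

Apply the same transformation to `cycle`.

The shift depends on letter class: consonant j→q is +7, but vowel e→q is +12. The rule splits by letter class: vowels +12, consonants +7.
For cycle: c(cons)+7=j, y(cons)+7=f, c(cons)+7=j, l(cons)+7=s, e(vowel)+12=q.

jfjsq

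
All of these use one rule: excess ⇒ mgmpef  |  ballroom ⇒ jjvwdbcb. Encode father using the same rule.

njdsqe

Letter i (0-indexed) is shifted by i+8, so successive shifts are 8, 9, 10, ….
For father: f+8=n, a+9=j, t+10=d, h+11=s, e+12=q, r+13=e.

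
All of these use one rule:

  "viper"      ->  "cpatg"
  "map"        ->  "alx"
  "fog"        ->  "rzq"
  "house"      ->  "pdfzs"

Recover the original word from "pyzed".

The word is reversed, then every letter is shifted forward by 11.
Reversing it on pyzed: shift back: p−11=e, y−11=n, z−11=o, e−11=t, d−11=s → enots; then reverse → stone.

stone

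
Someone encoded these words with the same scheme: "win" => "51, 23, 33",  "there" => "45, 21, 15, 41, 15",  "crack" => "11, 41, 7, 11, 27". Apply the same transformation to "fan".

17, 7, 33

w(#23)→51 and i(#9)→23: differences scale by 2, so n = 2·pos + 5. With a=1..z=26, the number is 2·pos + 5.
Applying it to fan: f=6→17, a=1→7, n=14→33.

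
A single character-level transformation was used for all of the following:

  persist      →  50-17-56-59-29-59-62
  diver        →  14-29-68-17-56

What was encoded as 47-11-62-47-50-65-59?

octopus

p(#16)→50 and e(#5)→17: differences scale by 3, so n = 3·pos + 2. With a=1..z=26, the number is 3·pos + 2.
Reversing it on 47-11-62-47-50-65-59: 47→(47−2)÷3=15=o, 11→(11−2)÷3=3=c, 62→(62−2)÷3=20=t, 47→(47−2)÷3=15=o, 50→(50−2)÷3=16=p, 65→(65−2)÷3=21=u, 59→(59−2)÷3=19=s.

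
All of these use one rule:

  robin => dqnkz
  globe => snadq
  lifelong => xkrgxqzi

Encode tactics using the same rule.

fcovuee

Shifts by position in robin: pos 0: r→d (+12), pos 1: o→q (+2), pos 2: b→n (+12), pos 3: i→k (+2) — repeating every 2. A repeating key of period 2 is used — shifts +12, +2 over and over.
On tactics: t+12=f, a+2=c, c+12=o, t+2=v, i+12=u, c+2=e, s+12=e.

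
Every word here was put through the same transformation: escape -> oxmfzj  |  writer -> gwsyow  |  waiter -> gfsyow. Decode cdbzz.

syrup

Shifts by position in escape: pos 0: e→o (+10), pos 1: s→x (+5), pos 2: c→m (+10), pos 3: a→f (+5) — repeating every 2. The shifts repeat in a cycle of length 2: positions 0,1,… shift by +10, +5, then the pattern repeats.
Undoing it on cdbzz: c−10=s, d−5=y, b−10=r, z−5=u, z−10=p.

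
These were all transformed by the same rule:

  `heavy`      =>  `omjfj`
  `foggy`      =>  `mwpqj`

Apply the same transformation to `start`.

In heavy: h→o is +7, e→m is +8, a→j is +9, v→f is +10 — the shift increases by 1 each position. The shift increases by 1 at each position, starting from +7: 7, 8, 9, ….
On start: s+7=z, t+8=b, a+9=j, r+10=b, t+11=e.

zbjbe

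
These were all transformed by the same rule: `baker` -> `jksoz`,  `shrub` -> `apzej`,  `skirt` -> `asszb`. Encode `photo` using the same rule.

xpyby

The shift depends on letter class: consonant b→j is +8, but vowel a→k is +10. The rule splits by letter class: vowels +10, consonants +8.
Applying it to photo: p(cons)+8=x, h(cons)+8=p, o(vowel)+10=y, t(cons)+8=b, o(vowel)+10=y.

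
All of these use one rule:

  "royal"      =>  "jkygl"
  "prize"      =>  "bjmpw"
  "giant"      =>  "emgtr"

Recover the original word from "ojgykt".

crayon

r(17)→j(9) and o(14)→k(10) fit y≡17x+6 (mod 26); the inverse of 17 mod 26 is 23. Each letter's alphabet position (a=0..z=25) is mapped through 17·x+6 mod 26 — an affine cipher.
Decoding ojgykt: o(14)→23·(14−6)≡2=c; j(9)→23·(9−6)≡17=r; g(6)→23·(6−6)≡0=a; y(24)→23·(24−6)≡24=y; k(10)→23·(10−6)≡14=o; t(19)→23·(19−6)≡13=n (all mod 26).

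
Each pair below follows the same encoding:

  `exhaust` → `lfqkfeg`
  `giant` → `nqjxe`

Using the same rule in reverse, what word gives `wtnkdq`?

The shift increases by 1 at each position, starting from +7: 7, 8, 9, ….
Undoing it on wtnkdq: w−7=p, t−8=l, n−9=e, k−10=a, d−11=s, q−12=e.

please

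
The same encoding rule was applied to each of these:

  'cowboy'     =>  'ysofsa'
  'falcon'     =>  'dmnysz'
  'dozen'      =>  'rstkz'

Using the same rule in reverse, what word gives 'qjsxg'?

storm

c(2)→y(24) and o(14)→s(18) fit y≡19x+12 (mod 26); the inverse of 19 mod 26 is 11. This is an affine cipher: with a=0,…,z=25, each position x becomes (19x+12) mod 26.
Reversing it on qjsxg: q(16)→11·(16−12)≡18=s; j(9)→11·(9−12)≡19=t; s(18)→11·(18−12)≡14=o; x(23)→11·(23−12)≡17=r; g(6)→11·(6−12)≡12=m (all mod 26).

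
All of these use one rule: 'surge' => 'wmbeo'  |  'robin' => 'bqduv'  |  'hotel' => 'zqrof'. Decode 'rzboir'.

Each letter's alphabet position (a=0..z=25) is mapped through 21·x+8 mod 26 — an affine cipher.
Decoding rzboir: r(17)→5·(17−8)≡19=t; z(25)→5·(25−8)≡7=h; b(1)→5·(1−8)≡17=r; o(14)→5·(14−8)≡4=e; i(8)→5·(8−8)≡0=a; r(17)→5·(17−8)≡19=t (all mod 26).

threat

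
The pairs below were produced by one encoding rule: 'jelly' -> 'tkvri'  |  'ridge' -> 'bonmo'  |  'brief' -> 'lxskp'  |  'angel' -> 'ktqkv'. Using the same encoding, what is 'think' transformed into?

Shifts by position in jelly: pos 0: j→t (+10), pos 1: e→k (+6), pos 2: l→v (+10), pos 3: l→r (+6) — repeating every 2. It's a Vigenère-style cipher with numeric key [10,6]: position i shifts by key[i mod 2].
On think: t+10=d, h+6=n, i+10=s, n+6=t, k+10=u.

dnstu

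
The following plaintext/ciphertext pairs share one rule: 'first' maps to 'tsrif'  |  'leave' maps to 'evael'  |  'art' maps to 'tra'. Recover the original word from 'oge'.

ego

The output letters match the input read backwards: first reversed is tsrif. The word is simply reversed.
Undoing it on oge: then reverse → ego.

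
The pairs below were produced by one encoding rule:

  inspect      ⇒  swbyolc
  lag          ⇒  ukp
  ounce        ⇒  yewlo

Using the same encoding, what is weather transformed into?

The shift depends on letter class: consonant n→w is +9, but vowel i→s is +10. Two shifts are in play — +10 for a/e/i/o/u, +9 for every other letter.
On weather: w(cons)+9=f, e(vowel)+10=o, a(vowel)+10=k, t(cons)+9=c, h(cons)+9=q, e(vowel)+10=o, r(cons)+9=a.

fokcqoa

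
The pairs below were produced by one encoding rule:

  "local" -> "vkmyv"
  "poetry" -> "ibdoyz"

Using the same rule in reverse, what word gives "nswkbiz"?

The output letters match the input read backwards, each shifted +10: local reversed is lacol. Read the word backwards and shift each letter +10.
Undoing it on nswkbiz: shift back: n−10=d, s−10=i, w−10=m, k−10=a, b−10=r, i−10=y, z−10=p → dimaryp; then reverse → pyramid.

pyramid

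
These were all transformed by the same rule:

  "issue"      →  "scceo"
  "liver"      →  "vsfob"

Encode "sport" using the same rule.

Compare letters: i→s is +10, s→c is +10, s→c is +10 — a constant shift. It's a constant shift of +10 (ROT10).
For sport: s+10=c, p+10=z, o+10=y, r+10=b, t+10=d.

czybd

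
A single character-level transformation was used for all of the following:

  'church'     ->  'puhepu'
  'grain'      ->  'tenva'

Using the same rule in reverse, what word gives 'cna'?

pan

It's a constant shift of +13 (ROT13).
Decoding cna: c−13=p, n−13=a, a−13=n.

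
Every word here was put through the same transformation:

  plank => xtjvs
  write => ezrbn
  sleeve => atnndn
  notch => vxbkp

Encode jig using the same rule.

The shift depends on letter class: consonant p→x is +8, but vowel a→j is +9. The rule splits by letter class: vowels +9, consonants +8.
For jig: j(cons)+8=r, i(vowel)+9=r, g(cons)+8=o.

rro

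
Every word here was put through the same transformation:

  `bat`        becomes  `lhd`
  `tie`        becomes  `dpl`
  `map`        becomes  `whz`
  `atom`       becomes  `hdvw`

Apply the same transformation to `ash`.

The shift depends on letter class: consonant b→l is +10, but vowel a→h is +7. Vowels shift forward by 7 and consonants shift forward by 10.
Applying it to ash: a(vowel)+7=h, s(cons)+10=c, h(cons)+10=r.

hcr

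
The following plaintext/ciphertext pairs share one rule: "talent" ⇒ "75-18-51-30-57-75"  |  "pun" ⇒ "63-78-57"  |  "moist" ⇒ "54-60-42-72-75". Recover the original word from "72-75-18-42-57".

The formula is n = 3×(alphabet index, a=1) + 15.
Decoding 72-75-18-42-57: 72→(72−15)÷3=19=s, 75→(75−15)÷3=20=t, 18→(18−15)÷3=1=a, 42→(42−15)÷3=9=i, 57→(57−15)÷3=14=n.

stain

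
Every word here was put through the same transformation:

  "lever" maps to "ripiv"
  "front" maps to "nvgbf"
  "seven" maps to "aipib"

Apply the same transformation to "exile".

Each letter's alphabet position (a=0..z=25) is mapped through 5·x+14 mod 26 — an affine cipher.
For exile: e(4)→5·4+14≡8=i; x(23)→5·23+14≡25=z; i(8)→5·8+14≡2=c; l(11)→5·11+14≡17=r; e(4)→5·4+14≡8=i (all mod 26).

izcri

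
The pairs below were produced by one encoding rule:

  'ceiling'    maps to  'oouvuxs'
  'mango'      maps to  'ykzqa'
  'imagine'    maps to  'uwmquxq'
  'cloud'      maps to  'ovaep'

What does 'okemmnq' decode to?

Shifts by position in ceiling: pos 0: c→o (+12), pos 1: e→o (+10), pos 2: i→u (+12), pos 3: l→v (+10) — repeating every 2. A repeating key of period 2 is used — shifts +12, +10 over and over.
Reversing it on okemmnq: o−12=c, k−10=a, e−12=s, m−10=c, m−12=a, n−10=d, q−12=e.

cascade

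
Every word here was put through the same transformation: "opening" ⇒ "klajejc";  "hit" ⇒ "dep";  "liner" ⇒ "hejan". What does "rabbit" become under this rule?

nwxxep

Compare letters: o→k is +22, p→l is +22, e→a is +22 — a constant shift. This is a Caesar cipher with shift 22.
For rabbit: r+22=n, a+22=w, b+22=x, b+22=x, i+22=e, t+22=p.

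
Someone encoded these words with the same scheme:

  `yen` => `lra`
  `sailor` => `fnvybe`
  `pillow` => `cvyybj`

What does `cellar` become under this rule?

Compare letters: y→l is +13, e→r is +13, n→a is +13 — a constant shift. Each letter is shifted forward by 13 in the alphabet (a Caesar shift of +13).
On cellar: c+13=p, e+13=r, l+13=y, l+13=y, a+13=n, r+13=e.

pryyne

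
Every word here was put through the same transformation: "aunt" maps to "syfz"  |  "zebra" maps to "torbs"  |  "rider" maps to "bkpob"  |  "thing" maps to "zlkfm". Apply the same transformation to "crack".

Treating letters as 0–25, the rule is x ↦ 25x + 18 (mod 26).
Applying it to crack: c(2)→25·2+18≡16=q; r(17)→25·17+18≡1=b; a(0)→25·0+18≡18=s; c(2)→25·2+18≡16=q; k(10)→25·10+18≡8=i (all mod 26).

qbsqi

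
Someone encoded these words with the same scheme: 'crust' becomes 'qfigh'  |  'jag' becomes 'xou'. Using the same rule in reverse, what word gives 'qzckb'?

clown

Compare letters: c→q is +14, r→f is +14, u→i is +14 — a constant shift. Every letter moves 14 places later in the alphabet, wrapping around z→a.
Decoding qzckb: q−14=c, z−14=l, c−14=o, k−14=w, b−14=n.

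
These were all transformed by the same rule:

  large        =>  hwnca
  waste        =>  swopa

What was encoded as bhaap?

Compare letters: l→h is +22, a→w is +22, r→n is +22 — a constant shift. It's a constant shift of +22 (ROT22).
Reversing it on bhaap: b−22=f, h−22=l, a−22=e, a−22=e, p−22=t.

fleet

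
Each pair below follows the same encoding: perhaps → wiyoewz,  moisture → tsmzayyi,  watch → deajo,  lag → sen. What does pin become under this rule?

The shift depends on letter class: consonant p→w is +7, but vowel e→i is +4. Two shifts are in play — +4 for a/e/i/o/u, +7 for every other letter.
For pin: p(cons)+7=w, i(vowel)+4=m, n(cons)+7=u.

wmu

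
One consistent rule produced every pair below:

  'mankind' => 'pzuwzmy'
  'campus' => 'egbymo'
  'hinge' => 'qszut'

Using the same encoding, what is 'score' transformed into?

qdaoe

The output letters match the input read backwards, each shifted +12: mankind reversed is dniknam. The word is reversed, then every letter is shifted forward by 12.
On score: reverse → erocs; then shift: e+12=q, r+12=d, o+12=a, c+12=o, s+12=e.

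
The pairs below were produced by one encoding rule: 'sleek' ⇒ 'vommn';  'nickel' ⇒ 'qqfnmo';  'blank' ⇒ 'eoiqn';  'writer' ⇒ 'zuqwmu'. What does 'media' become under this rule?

The shift depends on letter class: consonant s→v is +3, but vowel e→m is +8. Vowels shift forward by 8 and consonants shift forward by 3.
Applying it to media: m(cons)+3=p, e(vowel)+8=m, d(cons)+3=g, i(vowel)+8=q, a(vowel)+8=i.

pmgqi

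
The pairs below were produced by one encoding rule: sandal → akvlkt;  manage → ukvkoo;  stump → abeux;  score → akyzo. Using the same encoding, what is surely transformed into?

aezotg

The shift depends on letter class: consonant s→a is +8, but vowel a→k is +10. Two shifts are in play — +10 for a/e/i/o/u, +8 for every other letter.
On surely: s(cons)+8=a, u(vowel)+10=e, r(cons)+8=z, e(vowel)+10=o, l(cons)+8=t, y(cons)+8=g.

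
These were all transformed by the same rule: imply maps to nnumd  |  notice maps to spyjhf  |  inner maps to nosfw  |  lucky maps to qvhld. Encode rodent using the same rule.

wpifsu

Shifts by position in imply: pos 0: i→n (+5), pos 1: m→n (+1), pos 2: p→u (+5), pos 3: l→m (+1) — repeating every 2. The shifts repeat in a cycle of length 2: positions 0,1,… shift by +5, +1, then the pattern repeats.
Applying it to rodent: r+5=w, o+1=p, d+5=i, e+1=f, n+5=s, t+1=u.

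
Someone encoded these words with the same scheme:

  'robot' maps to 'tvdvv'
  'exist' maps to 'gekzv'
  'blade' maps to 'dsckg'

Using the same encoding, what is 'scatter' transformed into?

ujcavlt

Shifts by position in robot: pos 0: r→t (+2), pos 1: o→v (+7), pos 2: b→d (+2), pos 3: o→v (+7) — repeating every 2. A repeating key of period 2 is used — shifts +2, +7 over and over.
For scatter: s+2=u, c+7=j, a+2=c, t+7=a, t+2=v, e+7=l, r+2=t.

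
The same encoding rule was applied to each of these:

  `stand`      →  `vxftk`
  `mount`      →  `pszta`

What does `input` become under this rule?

In stand: s→v is +3, t→x is +4, a→f is +5, n→t is +6 — the shift increases by 1 each position. Letter i (0-indexed) is shifted by i+3, so successive shifts are 3, 4, 5, ….
On input: i+3=l, n+4=r, p+5=u, u+6=a, t+7=a.

lruaa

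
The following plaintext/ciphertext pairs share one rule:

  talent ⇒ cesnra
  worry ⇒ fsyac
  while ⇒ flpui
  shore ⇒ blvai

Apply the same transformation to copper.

lswyiy

Shifts by position in talent: pos 0: t→c (+9), pos 1: a→e (+4), pos 2: l→s (+7), pos 3: e→n (+9), pos 4: n→r (+4), pos 5: t→a (+7) — repeating every 3. A repeating key of period 3 is used — shifts +9, +4, +7 over and over.
On copper: c+9=l, o+4=s, p+7=w, p+9=y, e+4=i, r+7=y.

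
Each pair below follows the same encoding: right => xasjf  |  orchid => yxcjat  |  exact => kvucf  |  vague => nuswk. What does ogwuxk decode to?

This is an affine cipher: with a=0,…,z=25, each position x becomes (17x+20) mod 26.
Reversing it on ogwuxk: o(14)→23·(14−20)≡18=s; g(6)→23·(6−20)≡16=q; w(22)→23·(22−20)≡20=u; u(20)→23·(20−20)≡0=a; x(23)→23·(23−20)≡17=r; k(10)→23·(10−20)≡4=e (all mod 26).

square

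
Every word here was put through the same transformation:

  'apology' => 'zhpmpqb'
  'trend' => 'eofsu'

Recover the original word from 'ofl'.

Read the word backwards and shift each letter +1.
Undoing it on ofl: shift back: o−1=n, f−1=e, l−1=k → nek; then reverse → ken.

ken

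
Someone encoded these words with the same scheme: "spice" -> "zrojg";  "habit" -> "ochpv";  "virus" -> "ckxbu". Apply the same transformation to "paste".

wcyag

It's a Vigenère-style cipher with numeric key [7,2,6]: position i shifts by key[i mod 3].
Applying it to paste: p+7=w, a+2=c, s+6=y, t+7=a, e+2=g.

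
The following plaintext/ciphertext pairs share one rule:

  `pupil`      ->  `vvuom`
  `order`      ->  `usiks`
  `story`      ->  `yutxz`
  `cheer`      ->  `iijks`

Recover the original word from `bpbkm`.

Shifts by position in pupil: pos 0: p→v (+6), pos 1: u→v (+1), pos 2: p→u (+5), pos 3: i→o (+6), pos 4: l→m (+1) — repeating every 3. A repeating key of period 3 is used — shifts +6, +1, +5 over and over.
Undoing it on bpbkm: b−6=v, p−1=o, b−5=w, k−6=e, m−1=l.

vowel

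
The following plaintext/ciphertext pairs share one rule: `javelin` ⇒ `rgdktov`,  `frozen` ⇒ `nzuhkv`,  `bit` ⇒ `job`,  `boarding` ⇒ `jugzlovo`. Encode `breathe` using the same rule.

jzkgbpk

The shift depends on letter class: consonant j→r is +8, but vowel a→g is +6. Vowels shift forward by 6 and consonants shift forward by 8.
Applying it to breathe: b(cons)+8=j, r(cons)+8=z, e(vowel)+6=k, a(vowel)+6=g, t(cons)+8=b, h(cons)+8=p, e(vowel)+6=k.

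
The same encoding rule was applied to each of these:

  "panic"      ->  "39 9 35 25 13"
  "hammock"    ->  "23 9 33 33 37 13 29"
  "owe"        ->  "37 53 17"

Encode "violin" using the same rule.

p(#16)→39 and a(#1)→9: differences scale by 2, so n = 2·pos + 7. Each letter becomes 2×(its alphabet position, a=1..z=26) + 7.
Applying it to violin: v=22→51, i=9→25, o=15→37, l=12→31, i=9→25, n=14→35.

51 25 37 31 25 35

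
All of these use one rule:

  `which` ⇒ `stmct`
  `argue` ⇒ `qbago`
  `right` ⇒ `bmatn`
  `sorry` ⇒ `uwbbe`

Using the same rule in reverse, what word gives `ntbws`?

throw

This is an affine cipher: with a=0,…,z=25, each position x becomes (19x+16) mod 26.
Undoing it on ntbws: n(13)→11·(13−16)≡19=t; t(19)→11·(19−16)≡7=h; b(1)→11·(1−16)≡17=r; w(22)→11·(22−16)≡14=o; s(18)→11·(18−16)≡22=w (all mod 26).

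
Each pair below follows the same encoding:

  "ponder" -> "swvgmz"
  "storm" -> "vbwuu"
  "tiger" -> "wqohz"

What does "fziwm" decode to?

crate

Shifts by position in ponder: pos 0: p→s (+3), pos 1: o→w (+8), pos 2: n→v (+8), pos 3: d→g (+3), pos 4: e→m (+8), pos 5: r→z (+8) — repeating every 3. A repeating key of period 3 is used — shifts +3, +8, +8 over and over.
Undoing it on fziwm: f−3=c, z−8=r, i−8=a, w−3=t, m−8=e.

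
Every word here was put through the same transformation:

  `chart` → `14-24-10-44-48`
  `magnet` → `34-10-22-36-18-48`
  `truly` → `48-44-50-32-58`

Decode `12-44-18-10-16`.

c(#3)→14 and h(#8)→24: differences scale by 2, so n = 2·pos + 8. The formula is n = 2×(alphabet index, a=1) + 8.
Undoing it on 12-44-18-10-16: 12→(12−8)÷2=2=b, 44→(44−8)÷2=18=r, 18→(18−8)÷2=5=e, 10→(10−8)÷2=1=a, 16→(16−8)÷2=4=d.

bread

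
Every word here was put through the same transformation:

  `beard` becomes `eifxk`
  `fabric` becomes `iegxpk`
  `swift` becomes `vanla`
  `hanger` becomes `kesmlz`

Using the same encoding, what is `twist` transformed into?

wanya

In beard: b→e is +3, e→i is +4, a→f is +5, r→x is +6 — the shift increases by 1 each position. Letter i (0-indexed) is shifted by i+3, so successive shifts are 3, 4, 5, ….
On twist: t+3=w, w+4=a, i+5=n, s+6=y, t+7=a.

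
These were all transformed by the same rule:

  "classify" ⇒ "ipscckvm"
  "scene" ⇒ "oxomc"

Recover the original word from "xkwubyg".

The output letters match the input read backwards, each shifted +10: classify reversed is yfissalc. Read the word backwards and shift each letter +10.
Reversing it on xkwubyg: shift back: x−10=n, k−10=a, w−10=m, u−10=k, b−10=r, y−10=o, g−10=w → namkrow; then reverse → workman.

workman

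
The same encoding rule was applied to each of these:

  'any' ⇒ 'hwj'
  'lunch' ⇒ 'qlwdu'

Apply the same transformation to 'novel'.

unexw

The output letters match the input read backwards, each shifted +9: any reversed is yna. The word is reversed, then every letter is shifted forward by 9.
For novel: reverse → levon; then shift: l+9=u, e+9=n, v+9=e, o+9=x, n+9=w.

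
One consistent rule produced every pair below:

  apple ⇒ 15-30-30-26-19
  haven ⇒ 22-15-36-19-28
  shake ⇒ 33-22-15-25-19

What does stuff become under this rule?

33-34-35-20-20

a is letter #1 and maps to 15: an offset of 14. Letters become their 1-based position plus 14 (so a→15, b→16, …).
Applying it to stuff: s=19→33, t=20→34, u=21→35, f=6→20, f=6→20.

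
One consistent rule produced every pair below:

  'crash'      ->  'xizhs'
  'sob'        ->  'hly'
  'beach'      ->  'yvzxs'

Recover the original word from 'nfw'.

mud

Each letter is replaced by its mirror in the alphabet: a↔z, b↔y, c↔x, and so on (the Atbash cipher).
Reversing it on nfw: n↔m, f↔u, w↔d.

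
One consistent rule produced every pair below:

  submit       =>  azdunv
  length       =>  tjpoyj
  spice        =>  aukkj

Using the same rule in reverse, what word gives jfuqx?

Shifts by position in submit: pos 0: s→a (+8), pos 1: u→z (+5), pos 2: b→d (+2), pos 3: m→u (+8), pos 4: i→n (+5), pos 5: t→v (+2) — repeating every 3. A repeating key of period 3 is used — shifts +8, +5, +2 over and over.
Reversing it on jfuqx: j−8=b, f−5=a, u−2=s, q−8=i, x−5=s.

basis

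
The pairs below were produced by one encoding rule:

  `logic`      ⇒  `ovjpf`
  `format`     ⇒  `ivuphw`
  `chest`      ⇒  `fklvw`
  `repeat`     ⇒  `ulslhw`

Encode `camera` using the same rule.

The shift depends on letter class: consonant l→o is +3, but vowel o→v is +7. The rule splits by letter class: vowels +7, consonants +3.
Applying it to camera: c(cons)+3=f, a(vowel)+7=h, m(cons)+3=p, e(vowel)+7=l, r(cons)+3=u, a(vowel)+7=h.

fhpluh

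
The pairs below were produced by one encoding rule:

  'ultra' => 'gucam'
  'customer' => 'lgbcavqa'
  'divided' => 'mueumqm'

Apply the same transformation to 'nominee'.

The shift depends on letter class: consonant l→u is +9, but vowel u→g is +12. Vowels shift forward by 12 and consonants shift forward by 9.
For nominee: n(cons)+9=w, o(vowel)+12=a, m(cons)+9=v, i(vowel)+12=u, n(cons)+9=w, e(vowel)+12=q, e(vowel)+12=q.

wavuwqq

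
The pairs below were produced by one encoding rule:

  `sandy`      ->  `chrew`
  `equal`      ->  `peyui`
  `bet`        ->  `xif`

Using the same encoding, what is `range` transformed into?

The output letters match the input read backwards, each shifted +4: sandy reversed is ydnas. Two steps: reverse the string, then apply a Caesar shift of +4.
For range: reverse → egnar; then shift: e+4=i, g+4=k, n+4=r, a+4=e, r+4=v.

ikrev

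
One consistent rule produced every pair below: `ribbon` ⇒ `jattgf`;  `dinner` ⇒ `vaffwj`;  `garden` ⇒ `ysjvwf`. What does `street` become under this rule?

Each letter is shifted forward by 18 in the alphabet (a Caesar shift of +18).
On street: s+18=k, t+18=l, r+18=j, e+18=w, e+18=w, t+18=l.

kljwwl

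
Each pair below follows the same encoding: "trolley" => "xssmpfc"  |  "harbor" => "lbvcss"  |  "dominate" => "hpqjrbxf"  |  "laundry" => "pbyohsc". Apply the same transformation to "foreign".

It's a Vigenère-style cipher with numeric key [4,1]: position i shifts by key[i mod 2].
Applying it to foreign: f+4=j, o+1=p, r+4=v, e+1=f, i+4=m, g+1=h, n+4=r.

jpvfmhr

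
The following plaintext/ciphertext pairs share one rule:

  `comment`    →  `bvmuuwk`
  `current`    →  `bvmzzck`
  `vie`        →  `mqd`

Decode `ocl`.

Read the word backwards and shift each letter +8.
Undoing it on ocl: shift back: o−8=g, c−8=u, l−8=d → gud; then reverse → dug.

dug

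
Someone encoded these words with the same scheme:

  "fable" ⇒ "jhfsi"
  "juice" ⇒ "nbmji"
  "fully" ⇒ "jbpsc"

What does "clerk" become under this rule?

gsiyo

A repeating key of period 2 is used — shifts +4, +7 over and over.
On clerk: c+4=g, l+7=s, e+4=i, r+7=y, k+4=o.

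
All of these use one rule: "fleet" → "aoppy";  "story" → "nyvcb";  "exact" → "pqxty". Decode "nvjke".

sound

f(5)→a(0) and l(11)→o(14) fit y≡11x+23 (mod 26); the inverse of 11 mod 26 is 19. This is an affine cipher: with a=0,…,z=25, each position x becomes (11x+23) mod 26.
Reversing it on nvjke: n(13)→19·(13−23)≡18=s; v(21)→19·(21−23)≡14=o; j(9)→19·(9−23)≡20=u; k(10)→19·(10−23)≡13=n; e(4)→19·(4−23)≡3=d (all mod 26).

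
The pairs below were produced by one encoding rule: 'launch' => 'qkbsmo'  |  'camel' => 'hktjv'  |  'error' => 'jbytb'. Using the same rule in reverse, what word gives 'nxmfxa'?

infant

Shifts by position in launch: pos 0: l→q (+5), pos 1: a→k (+10), pos 2: u→b (+7), pos 3: n→s (+5), pos 4: c→m (+10), pos 5: h→o (+7) — repeating every 3. It's a Vigenère-style cipher with numeric key [5,10,7]: position i shifts by key[i mod 3].
Reversing it on nxmfxa: n−5=i, x−10=n, m−7=f, f−5=a, x−10=n, a−7=t.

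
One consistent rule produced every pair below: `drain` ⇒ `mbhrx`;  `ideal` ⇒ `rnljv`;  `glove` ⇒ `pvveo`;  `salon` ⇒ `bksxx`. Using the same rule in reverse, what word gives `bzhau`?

A repeating key of period 3 is used — shifts +9, +10, +7 over and over.
Reversing it on bzhau: b−9=s, z−10=p, h−7=a, a−9=r, u−10=k.

spark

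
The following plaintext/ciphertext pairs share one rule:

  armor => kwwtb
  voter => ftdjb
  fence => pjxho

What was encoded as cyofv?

It's a Vigenère-style cipher with numeric key [10,5]: position i shifts by key[i mod 2].
Undoing it on cyofv: c−10=s, y−5=t, o−10=e, f−5=a, v−10=l.

steal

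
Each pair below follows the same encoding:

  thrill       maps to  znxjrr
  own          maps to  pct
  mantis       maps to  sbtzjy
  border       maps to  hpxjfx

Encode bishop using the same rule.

hjynpv

The shift depends on letter class: consonant t→z is +6, but vowel i→j is +1. Vowels shift forward by 1 and consonants shift forward by 6.
On bishop: b(cons)+6=h, i(vowel)+1=j, s(cons)+6=y, h(cons)+6=n, o(vowel)+1=p, p(cons)+6=v.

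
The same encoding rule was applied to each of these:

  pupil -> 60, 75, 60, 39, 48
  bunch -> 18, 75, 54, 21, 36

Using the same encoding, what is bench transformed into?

Each letter becomes 3×(its alphabet position, a=1..z=26) + 12.
For bench: b=2→18, e=5→27, n=14→54, c=3→21, h=8→36.

18, 27, 54, 21, 36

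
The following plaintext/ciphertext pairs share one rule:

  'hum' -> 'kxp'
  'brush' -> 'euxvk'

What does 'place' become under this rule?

Compare letters: h→k is +3, u→x is +3, m→p is +3 — a constant shift. Each letter is shifted forward by 3 in the alphabet (a Caesar shift of +3).
For place: p+3=s, l+3=o, a+3=d, c+3=f, e+3=h.

sodfh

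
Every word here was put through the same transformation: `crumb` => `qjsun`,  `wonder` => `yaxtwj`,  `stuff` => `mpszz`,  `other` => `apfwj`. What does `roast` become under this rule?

c(2)→q(16) and r(17)→j(9) fit y≡3x+10 (mod 26); the inverse of 3 mod 26 is 9. This is an affine cipher: with a=0,…,z=25, each position x becomes (3x+10) mod 26.
For roast: r(17)→3·17+10≡9=j; o(14)→3·14+10≡0=a; a(0)→3·0+10≡10=k; s(18)→3·18+10≡12=m; t(19)→3·19+10≡15=p (all mod 26).

jakmp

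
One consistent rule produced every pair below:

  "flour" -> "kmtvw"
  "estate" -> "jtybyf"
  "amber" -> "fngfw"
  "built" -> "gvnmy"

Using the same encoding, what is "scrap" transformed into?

xdwbu

Shifts by position in flour: pos 0: f→k (+5), pos 1: l→m (+1), pos 2: o→t (+5), pos 3: u→v (+1) — repeating every 2. It's a Vigenère-style cipher with numeric key [5,1]: position i shifts by key[i mod 2].
For scrap: s+5=x, c+1=d, r+5=w, a+1=b, p+5=u.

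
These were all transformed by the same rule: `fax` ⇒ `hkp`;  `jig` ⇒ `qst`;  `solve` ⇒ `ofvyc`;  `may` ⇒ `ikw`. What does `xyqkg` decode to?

Two steps: reverse the string, then apply a Caesar shift of +10.
Undoing it on xyqkg: shift back: x−10=n, y−10=o, q−10=g, k−10=a, g−10=w → nogaw; then reverse → wagon.

wagon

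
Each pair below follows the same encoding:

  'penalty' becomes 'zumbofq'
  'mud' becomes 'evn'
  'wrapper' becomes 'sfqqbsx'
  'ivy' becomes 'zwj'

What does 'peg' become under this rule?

hfq

Read the word backwards and shift each letter +1.
For peg: reverse → gep; then shift: g+1=h, e+1=f, p+1=q.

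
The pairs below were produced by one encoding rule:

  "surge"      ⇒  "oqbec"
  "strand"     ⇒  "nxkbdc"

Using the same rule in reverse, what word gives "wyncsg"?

The output letters match the input read backwards, each shifted +10: surge reversed is egrus. Read the word backwards and shift each letter +10.
Reversing it on wyncsg: shift back: w−10=m, y−10=o, n−10=d, c−10=s, s−10=i, g−10=w → modsiw; then reverse → wisdom.

wisdom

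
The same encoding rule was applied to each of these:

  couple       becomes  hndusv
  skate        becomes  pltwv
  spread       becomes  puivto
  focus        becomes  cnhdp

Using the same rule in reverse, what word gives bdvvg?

queen

c(2)→h(7) and o(14)→n(13) fit y≡7x+19 (mod 26); the inverse of 7 mod 26 is 15. Each letter's alphabet position (a=0..z=25) is mapped through 7·x+19 mod 26 — an affine cipher.
Decoding bdvvg: b(1)→15·(1−19)≡16=q; d(3)→15·(3−19)≡20=u; v(21)→15·(21−19)≡4=e; v(21)→15·(21−19)≡4=e; g(6)→15·(6−19)≡13=n (all mod 26).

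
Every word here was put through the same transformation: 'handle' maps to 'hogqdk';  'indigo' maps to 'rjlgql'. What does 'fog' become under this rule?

jri

The output letters match the input read backwards, each shifted +3: handle reversed is eldnah. Two steps: reverse the string, then apply a Caesar shift of +3.
Applying it to fog: reverse → gof; then shift: g+3=j, o+3=r, f+3=i.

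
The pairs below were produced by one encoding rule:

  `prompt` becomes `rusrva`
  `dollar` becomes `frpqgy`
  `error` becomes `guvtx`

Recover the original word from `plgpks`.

In prompt: p→r is +2, r→u is +3, o→s is +4, m→r is +5 — the shift increases by 1 each position. The shift increases by 1 at each position, starting from +2: 2, 3, 4, ….
Decoding plgpks: p−2=n, l−3=i, g−4=c, p−5=k, k−6=e, s−7=l.

nickel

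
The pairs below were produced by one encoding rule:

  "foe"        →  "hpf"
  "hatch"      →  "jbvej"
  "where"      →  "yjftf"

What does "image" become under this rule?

The shift depends on letter class: consonant f→h is +2, but vowel o→p is +1. The rule splits by letter class: vowels +1, consonants +2.
On image: i(vowel)+1=j, m(cons)+2=o, a(vowel)+1=b, g(cons)+2=i, e(vowel)+1=f.

jobif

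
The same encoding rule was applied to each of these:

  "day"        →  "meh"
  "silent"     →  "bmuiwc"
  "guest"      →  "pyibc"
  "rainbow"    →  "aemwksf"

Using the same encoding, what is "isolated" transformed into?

The shift depends on letter class: consonant d→m is +9, but vowel a→e is +4. The rule splits by letter class: vowels +4, consonants +9.
Applying it to isolated: i(vowel)+4=m, s(cons)+9=b, o(vowel)+4=s, l(cons)+9=u, a(vowel)+4=e, t(cons)+9=c, e(vowel)+4=i, d(cons)+9=m.

mbsuecim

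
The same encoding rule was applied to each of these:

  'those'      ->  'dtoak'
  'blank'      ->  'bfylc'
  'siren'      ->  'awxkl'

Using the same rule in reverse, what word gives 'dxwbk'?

t(19)→d(3) and h(7)→t(19) fit y≡3x+24 (mod 26); the inverse of 3 mod 26 is 9. Each letter's alphabet position (a=0..z=25) is mapped through 3·x+24 mod 26 — an affine cipher.
Undoing it on dxwbk: d(3)→9·(3−24)≡19=t; x(23)→9·(23−24)≡17=r; w(22)→9·(22−24)≡8=i; b(1)→9·(1−24)≡1=b; k(10)→9·(10−24)≡4=e (all mod 26).

tribe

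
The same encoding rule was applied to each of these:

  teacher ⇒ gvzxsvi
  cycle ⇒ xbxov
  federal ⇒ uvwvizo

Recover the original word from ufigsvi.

further

Letters are reflected about the middle of the alphabet (position → 25−position): Atbash.
Decoding ufigsvi: u↔f, f↔u, i↔r, g↔t, s↔h, v↔e, i↔r.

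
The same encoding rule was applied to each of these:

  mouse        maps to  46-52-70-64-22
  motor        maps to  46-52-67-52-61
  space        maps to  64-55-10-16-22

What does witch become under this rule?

76-34-67-16-31

m(#13)→46 and o(#15)→52: differences scale by 3, so n = 3·pos + 7. Each letter becomes 3×(its alphabet position, a=1..z=26) + 7.
Applying it to witch: w=23→76, i=9→34, t=20→67, c=3→16, h=8→31.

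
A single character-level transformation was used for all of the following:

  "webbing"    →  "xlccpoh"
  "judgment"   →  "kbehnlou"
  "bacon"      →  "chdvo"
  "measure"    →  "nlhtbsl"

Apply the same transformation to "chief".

The shift depends on letter class: consonant w→x is +1, but vowel e→l is +7. Two shifts are in play — +7 for a/e/i/o/u, +1 for every other letter.
For chief: c(cons)+1=d, h(cons)+1=i, i(vowel)+7=p, e(vowel)+7=l, f(cons)+1=g.

diplg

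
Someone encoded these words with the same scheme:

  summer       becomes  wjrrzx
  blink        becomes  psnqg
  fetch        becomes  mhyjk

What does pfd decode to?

yak

The output letters match the input read backwards, each shifted +5: summer reversed is remmus. The word is reversed, then every letter is shifted forward by 5.
Undoing it on pfd: shift back: p−5=k, f−5=a, d−5=y → kay; then reverse → yak.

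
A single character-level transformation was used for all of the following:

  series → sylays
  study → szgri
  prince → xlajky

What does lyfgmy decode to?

s(18)→s(18) and e(4)→y(24) fit y≡7x+22 (mod 26); the inverse of 7 mod 26 is 15. This is an affine cipher: with a=0,…,z=25, each position x becomes (7x+22) mod 26.
Undoing it on lyfgmy: l(11)→15·(11−22)≡17=r; y(24)→15·(24−22)≡4=e; f(5)→15·(5−22)≡5=f; g(6)→15·(6−22)≡20=u; m(12)→15·(12−22)≡6=g; y(24)→15·(24−22)≡4=e (all mod 26).

refuge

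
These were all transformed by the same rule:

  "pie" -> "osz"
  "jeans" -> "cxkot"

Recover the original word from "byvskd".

tailor

The output letters match the input read backwards, each shifted +10: pie reversed is eip. Read the word backwards and shift each letter +10.
Reversing it on byvskd: shift back: b−10=r, y−10=o, v−10=l, s−10=i, k−10=a, d−10=t → roliat; then reverse → tailor.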